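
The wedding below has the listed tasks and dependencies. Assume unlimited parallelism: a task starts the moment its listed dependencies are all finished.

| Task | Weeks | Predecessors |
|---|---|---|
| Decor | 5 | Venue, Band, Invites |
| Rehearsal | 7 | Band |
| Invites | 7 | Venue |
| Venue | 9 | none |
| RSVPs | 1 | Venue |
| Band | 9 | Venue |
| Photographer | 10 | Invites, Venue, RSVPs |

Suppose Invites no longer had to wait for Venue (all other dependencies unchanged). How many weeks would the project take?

With the dependency in place, Venue→Invites→Photographer = 9+7+10 = 26 sets the finish at 26 weeks.
Without Venue→Invites, Invites's earliest start moves from 9 to 0.
New critical path: Venue→Band→Rehearsal = 9+9+7 = 25 ⇒ 25 weeks.

25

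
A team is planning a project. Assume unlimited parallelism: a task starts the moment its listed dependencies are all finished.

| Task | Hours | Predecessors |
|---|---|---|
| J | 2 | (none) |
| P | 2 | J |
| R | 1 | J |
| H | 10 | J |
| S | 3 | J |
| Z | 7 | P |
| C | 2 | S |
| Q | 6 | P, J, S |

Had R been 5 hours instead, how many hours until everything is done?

As given, the longest chain is J→H = 2+10 = 12, so the finish is 12 hours.
The longest path through R is only 3 hours, so R has float 9.
The critical path is still J→H; finish is now 12 hours.

12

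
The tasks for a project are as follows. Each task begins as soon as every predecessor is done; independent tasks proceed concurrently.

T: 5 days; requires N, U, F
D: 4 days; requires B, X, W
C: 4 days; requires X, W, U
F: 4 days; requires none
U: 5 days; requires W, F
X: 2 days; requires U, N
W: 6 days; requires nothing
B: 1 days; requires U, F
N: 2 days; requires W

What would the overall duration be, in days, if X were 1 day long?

16

Baseline: W→U→X→C = 6+5+2+4 = 17 → 17 days.
X lies on that path, so at 1 day the path becomes 16 days.
The binding chain switches to W→U→B→D = 6+5+1+4 = 16; finish 16 days.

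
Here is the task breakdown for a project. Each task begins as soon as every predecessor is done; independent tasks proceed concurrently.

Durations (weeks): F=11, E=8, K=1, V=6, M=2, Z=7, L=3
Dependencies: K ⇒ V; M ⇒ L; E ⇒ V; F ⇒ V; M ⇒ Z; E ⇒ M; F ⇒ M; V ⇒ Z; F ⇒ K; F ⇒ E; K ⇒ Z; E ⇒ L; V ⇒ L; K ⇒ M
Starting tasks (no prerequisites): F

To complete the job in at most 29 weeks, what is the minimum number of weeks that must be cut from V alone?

3

Current finish: 32 weeks; target: 29.
V is on every critical path, so each week cut from V cuts the finish by one (this holds down to a finish of 28).
Need 32 − 29 = 3 weeks off V → V becomes 3 weeks, finish becomes 29.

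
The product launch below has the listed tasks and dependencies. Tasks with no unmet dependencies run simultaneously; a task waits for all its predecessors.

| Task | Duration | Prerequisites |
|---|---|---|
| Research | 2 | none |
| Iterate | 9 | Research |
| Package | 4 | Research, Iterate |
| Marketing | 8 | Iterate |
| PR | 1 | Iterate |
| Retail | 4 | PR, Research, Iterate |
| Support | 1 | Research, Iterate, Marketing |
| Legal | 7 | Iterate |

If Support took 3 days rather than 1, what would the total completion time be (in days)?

As given, the longest chain is Research→Iterate→Marketing→Support = 2+9+8+1 = 20, so the finish is 20 days.
Since Support is critical, the +2 change carries straight to that chain (now 22 days).
The critical path is still Research→Iterate→Marketing→Support; finish is now 22 days.

22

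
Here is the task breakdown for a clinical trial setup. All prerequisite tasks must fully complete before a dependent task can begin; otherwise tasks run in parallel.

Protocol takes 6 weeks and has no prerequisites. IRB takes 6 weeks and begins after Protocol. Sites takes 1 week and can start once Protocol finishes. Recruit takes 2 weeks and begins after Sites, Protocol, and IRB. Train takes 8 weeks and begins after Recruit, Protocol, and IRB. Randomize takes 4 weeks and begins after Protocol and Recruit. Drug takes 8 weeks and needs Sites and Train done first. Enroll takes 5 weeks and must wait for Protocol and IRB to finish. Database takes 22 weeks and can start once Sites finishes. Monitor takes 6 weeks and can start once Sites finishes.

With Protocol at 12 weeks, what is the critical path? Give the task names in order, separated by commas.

Baseline: Protocol→IRB→Recruit→Train→Drug = 6+6+2+8+8 = 30 → 30 weeks.
Since Protocol is critical, the +6 change carries straight to that chain (now 36 weeks).
That remains the longest chain; total 36 weeks.

Protocol, IRB, Recruit, Train, Drug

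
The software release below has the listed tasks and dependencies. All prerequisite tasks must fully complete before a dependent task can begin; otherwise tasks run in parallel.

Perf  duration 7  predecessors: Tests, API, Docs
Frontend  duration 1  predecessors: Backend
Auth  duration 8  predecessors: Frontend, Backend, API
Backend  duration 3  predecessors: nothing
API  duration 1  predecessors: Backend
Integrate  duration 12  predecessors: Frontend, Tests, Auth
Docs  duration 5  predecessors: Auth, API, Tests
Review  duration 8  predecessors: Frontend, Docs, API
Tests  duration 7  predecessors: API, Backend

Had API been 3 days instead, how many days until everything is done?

The binding path is Backend→API→Auth→Docs→Review = 3+1+8+5+8 = 25; finish at 25 days.
API is on the critical path; changing it to 3 makes that path 27 days.
No other chain overtakes it, so the finish is 27 days.

27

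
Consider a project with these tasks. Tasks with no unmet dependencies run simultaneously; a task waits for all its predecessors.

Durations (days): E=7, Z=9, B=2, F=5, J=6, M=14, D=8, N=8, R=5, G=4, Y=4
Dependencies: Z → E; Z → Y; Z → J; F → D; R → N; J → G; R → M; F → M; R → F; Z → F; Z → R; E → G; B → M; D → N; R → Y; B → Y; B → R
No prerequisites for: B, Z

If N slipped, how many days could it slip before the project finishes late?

Z→R→F→D→N = 9+5+5+8+8 = 35 sets the makespan at 35 days.
Longest path through N: 35 days (earliest finish 35, latest finish 35).
Float = 35 − 35 = 0.

0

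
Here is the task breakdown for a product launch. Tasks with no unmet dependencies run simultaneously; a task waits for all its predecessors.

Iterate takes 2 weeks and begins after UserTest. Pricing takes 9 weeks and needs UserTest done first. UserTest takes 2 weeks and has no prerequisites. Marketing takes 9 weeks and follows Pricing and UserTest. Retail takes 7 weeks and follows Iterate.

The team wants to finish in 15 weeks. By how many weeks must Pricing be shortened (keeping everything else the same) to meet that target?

Current finish: 20 weeks; target: 15.
Pricing is on every critical path, so each week cut from Pricing cuts the finish by one (this holds down to a finish of 12).
Need 20 − 15 = 5 weeks off Pricing → Pricing becomes 4 weeks, finish becomes 15.

5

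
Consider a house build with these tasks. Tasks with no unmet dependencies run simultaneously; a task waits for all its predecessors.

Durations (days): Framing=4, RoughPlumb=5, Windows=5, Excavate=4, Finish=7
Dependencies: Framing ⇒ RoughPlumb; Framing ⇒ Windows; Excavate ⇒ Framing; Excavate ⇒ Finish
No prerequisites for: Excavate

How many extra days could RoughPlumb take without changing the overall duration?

0

The longest chain is Excavate→Framing→Windows = 4+4+5 = 13; overall finish 13 days.
RoughPlumb finishes as early as 13 and must finish by 13.
Float = 13 − 13 = 0.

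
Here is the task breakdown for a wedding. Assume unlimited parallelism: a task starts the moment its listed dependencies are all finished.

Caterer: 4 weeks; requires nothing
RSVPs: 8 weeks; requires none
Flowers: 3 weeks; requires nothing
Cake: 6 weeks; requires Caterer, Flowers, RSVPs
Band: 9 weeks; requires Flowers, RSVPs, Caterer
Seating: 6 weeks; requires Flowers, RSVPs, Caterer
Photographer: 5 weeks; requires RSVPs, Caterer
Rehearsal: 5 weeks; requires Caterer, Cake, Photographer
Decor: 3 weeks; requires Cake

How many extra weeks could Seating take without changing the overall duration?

The longest chain is RSVPs→Cake→Rehearsal = 8+6+5 = 19; overall finish 19 weeks.
Seating finishes as early as 14 and must finish by 19.
Slack of Seating = 13 − 8 = 5 weeks.

5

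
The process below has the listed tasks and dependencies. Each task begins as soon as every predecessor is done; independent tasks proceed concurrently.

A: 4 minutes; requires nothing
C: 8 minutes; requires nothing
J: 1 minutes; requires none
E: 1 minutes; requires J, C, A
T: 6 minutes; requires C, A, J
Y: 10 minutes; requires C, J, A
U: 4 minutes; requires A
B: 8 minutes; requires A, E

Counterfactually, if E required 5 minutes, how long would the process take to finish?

Baseline: C→Y = 8+10 = 18 → 18 minutes.
E is off the critical path — its longest chain is 17 minutes, giving 1 of slack.
New critical path: C→E→B = 8+5+8 = 21 ⇒ 21 minutes.

21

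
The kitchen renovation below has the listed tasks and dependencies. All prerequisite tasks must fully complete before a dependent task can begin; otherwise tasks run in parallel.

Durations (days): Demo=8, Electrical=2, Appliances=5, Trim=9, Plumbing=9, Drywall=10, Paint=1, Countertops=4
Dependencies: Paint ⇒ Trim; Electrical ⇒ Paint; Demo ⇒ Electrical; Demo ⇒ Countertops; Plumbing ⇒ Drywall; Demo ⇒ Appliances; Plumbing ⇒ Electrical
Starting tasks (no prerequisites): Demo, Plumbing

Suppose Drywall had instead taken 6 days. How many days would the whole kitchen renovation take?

The binding path is Plumbing→Electrical→Paint→Trim = 9+2+1+9 = 21; finish at 21 days.
The longest path through Drywall is only 19 days, so Drywall has float 2.
That remains the longest chain; total 21 days.

21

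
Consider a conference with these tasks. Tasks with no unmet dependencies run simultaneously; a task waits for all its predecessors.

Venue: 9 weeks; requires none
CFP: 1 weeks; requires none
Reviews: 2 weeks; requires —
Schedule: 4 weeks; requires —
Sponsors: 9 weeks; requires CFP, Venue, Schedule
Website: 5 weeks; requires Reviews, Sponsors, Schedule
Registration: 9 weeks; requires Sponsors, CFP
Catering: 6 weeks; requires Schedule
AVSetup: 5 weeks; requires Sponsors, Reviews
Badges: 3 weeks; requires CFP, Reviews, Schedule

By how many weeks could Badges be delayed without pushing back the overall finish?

Critical path: Venue→Sponsors→Registration = 9+9+9 = 27, so the finish is 27 weeks.
Longest path through Badges: 7 weeks (earliest finish 7, latest finish 27).
So Badges can slip 27 − 7 = 20 weeks.

20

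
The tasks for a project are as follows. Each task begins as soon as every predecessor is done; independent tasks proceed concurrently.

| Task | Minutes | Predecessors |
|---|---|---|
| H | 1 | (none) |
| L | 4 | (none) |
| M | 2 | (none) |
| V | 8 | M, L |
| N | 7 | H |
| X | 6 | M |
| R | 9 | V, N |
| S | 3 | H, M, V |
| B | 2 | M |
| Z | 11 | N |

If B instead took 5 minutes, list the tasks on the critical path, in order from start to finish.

L, V, R

Critical path before the change: L→V→R = 4+8+9 = 21 giving 21 minutes.
B is off the critical path — its longest chain is 4 minutes, giving 17 of slack.
The critical path is still L→V→R; finish is now 21 minutes.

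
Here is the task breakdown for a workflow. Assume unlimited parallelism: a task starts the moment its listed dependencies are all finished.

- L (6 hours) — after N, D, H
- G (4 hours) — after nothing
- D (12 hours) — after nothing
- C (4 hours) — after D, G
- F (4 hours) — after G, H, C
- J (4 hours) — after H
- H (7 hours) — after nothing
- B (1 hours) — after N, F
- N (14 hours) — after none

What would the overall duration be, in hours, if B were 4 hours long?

24

As given, the longest chain is D→C→F→B = 12+4+4+1 = 21, so the finish is 21 hours.
Since B is critical, the +3 change carries straight to that chain (now 24 hours).
The critical path is still D→C→F→B; finish is now 24 hours.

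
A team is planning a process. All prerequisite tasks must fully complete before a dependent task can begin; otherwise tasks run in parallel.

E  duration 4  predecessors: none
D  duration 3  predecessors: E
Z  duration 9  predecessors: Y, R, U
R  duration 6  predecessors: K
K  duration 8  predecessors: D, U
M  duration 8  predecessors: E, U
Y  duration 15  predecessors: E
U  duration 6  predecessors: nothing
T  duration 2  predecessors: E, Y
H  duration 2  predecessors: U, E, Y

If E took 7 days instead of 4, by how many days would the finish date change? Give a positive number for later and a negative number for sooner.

3

As given, the longest chain is E→D→K→R→Z = 4+3+8+6+9 = 30, so the finish is 30 days.
E lies on that path, so at 7 days the path becomes 33 days.
The critical path is still E→D→K→R→Z; finish is now 33 days.
Change in finish: 33 − 30 = +3 days.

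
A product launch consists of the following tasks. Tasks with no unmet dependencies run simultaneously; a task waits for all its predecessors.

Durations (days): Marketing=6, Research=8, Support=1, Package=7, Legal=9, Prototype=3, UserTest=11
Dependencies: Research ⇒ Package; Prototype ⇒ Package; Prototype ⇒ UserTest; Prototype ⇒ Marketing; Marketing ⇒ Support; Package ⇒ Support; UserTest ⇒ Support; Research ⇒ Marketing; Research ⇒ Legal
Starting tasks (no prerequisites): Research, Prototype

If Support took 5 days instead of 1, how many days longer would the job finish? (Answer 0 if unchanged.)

3

Actual critical path: Research→Legal = 8+9 = 17 ⇒ 17 days.
Support is off the critical path — its longest chain is 16 days, giving 1 of slack.
New critical path: Research→Package→Support = 8+7+5 = 20 ⇒ 20 days.
Change in finish: 20 − 17 = +3 days.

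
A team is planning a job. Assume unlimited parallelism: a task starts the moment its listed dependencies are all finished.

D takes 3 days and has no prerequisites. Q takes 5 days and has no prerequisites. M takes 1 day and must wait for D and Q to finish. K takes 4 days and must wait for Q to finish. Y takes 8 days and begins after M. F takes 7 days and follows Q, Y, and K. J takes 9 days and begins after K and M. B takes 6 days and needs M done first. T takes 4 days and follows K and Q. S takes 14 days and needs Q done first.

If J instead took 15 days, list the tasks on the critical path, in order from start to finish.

Q, K, J

Critical path before the change: Q→M→Y→F = 5+1+8+7 = 21 giving 21 days.
The longest path through J is only 18 days, so J has float 3.
The binding chain switches to Q→K→J = 5+4+15 = 24; finish 24 days.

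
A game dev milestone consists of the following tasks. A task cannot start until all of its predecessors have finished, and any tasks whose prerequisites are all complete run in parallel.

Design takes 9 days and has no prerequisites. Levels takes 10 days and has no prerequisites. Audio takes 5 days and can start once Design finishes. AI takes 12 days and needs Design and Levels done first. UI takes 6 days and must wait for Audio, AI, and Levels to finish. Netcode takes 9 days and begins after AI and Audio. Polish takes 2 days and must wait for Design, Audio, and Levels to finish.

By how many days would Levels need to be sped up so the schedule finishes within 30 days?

Current finish: 31 days; target: 30.
Levels is on every critical path, so each day cut from Levels cuts the finish by one (this holds down to a finish of 30).
Need 31 − 30 = 1 day off Levels → Levels becomes 9 days, finish becomes 30.

1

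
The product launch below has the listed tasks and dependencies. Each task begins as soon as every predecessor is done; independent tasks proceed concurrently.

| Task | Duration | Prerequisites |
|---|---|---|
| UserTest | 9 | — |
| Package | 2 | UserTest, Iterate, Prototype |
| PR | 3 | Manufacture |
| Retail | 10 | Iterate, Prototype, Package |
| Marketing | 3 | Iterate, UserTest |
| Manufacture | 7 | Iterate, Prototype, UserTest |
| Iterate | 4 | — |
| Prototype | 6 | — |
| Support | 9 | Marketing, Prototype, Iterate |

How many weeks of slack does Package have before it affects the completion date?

0

The longest chain is UserTest→Package→Retail = 9+2+10 = 21; overall finish 21 weeks.
The longest chain containing Package totals 21 weeks.
Float = 21 − 21 = 0.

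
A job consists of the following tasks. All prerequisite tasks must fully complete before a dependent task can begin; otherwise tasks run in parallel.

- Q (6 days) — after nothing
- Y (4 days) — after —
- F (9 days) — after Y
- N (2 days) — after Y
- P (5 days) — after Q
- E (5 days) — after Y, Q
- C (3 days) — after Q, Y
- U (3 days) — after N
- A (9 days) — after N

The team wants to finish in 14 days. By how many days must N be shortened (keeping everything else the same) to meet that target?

1

Current finish: 15 days; target: 14.
N is on every critical path, so each day cut from N cuts the finish by one (this holds down to a finish of 14).
Need 15 − 14 = 1 day off N → N becomes 1 day, finish becomes 14.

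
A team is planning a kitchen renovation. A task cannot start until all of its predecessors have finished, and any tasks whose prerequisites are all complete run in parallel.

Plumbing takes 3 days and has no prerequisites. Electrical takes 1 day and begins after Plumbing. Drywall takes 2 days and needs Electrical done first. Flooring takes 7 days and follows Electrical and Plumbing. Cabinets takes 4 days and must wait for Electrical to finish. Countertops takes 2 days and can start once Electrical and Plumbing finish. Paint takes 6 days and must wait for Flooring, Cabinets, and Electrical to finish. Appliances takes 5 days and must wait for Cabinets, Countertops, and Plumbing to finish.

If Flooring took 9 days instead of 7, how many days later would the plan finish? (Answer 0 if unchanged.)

2

Actual critical path: Plumbing→Electrical→Flooring→Paint = 3+1+7+6 = 17 ⇒ 17 days.
Flooring is on the critical path; changing it to 9 makes that path 19 days.
The critical path is still Plumbing→Electrical→Flooring→Paint; finish is now 19 days.
Change in finish: 19 − 17 = +2 days.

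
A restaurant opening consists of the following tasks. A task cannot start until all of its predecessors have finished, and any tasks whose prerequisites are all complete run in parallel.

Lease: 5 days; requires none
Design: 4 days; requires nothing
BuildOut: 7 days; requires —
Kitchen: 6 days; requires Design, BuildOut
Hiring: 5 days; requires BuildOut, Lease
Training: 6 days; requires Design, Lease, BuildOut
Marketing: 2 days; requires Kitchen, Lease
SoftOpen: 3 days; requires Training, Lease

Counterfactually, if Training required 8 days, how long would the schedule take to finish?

18

The binding path is BuildOut→Training→SoftOpen = 7+6+3 = 16; finish at 16 days.
Since Training is critical, the +2 change carries straight to that chain (now 18 days).
No other chain overtakes it, so the finish is 18 days.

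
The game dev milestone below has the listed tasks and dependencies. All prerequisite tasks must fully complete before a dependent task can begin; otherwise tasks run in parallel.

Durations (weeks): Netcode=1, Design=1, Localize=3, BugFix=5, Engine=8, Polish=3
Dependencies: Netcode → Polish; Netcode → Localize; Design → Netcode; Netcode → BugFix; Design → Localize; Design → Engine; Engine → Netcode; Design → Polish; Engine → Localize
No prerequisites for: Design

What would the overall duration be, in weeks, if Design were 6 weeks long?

As given, the longest chain is Design→Engine→Netcode→BugFix = 1+8+1+5 = 15, so the finish is 15 weeks.
Design is on the critical path; changing it to 6 makes that path 20 weeks.
The critical path is still Design→Engine→Netcode→BugFix; finish is now 20 weeks.

20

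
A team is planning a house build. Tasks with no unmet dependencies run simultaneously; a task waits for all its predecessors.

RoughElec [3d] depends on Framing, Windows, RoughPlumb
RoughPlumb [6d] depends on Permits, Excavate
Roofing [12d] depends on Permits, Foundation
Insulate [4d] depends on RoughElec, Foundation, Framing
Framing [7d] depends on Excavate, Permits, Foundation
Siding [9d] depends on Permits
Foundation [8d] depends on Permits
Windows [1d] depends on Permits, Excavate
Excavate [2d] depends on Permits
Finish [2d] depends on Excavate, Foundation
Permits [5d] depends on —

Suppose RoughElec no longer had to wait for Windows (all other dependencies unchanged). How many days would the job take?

Original critical path: Permits→Foundation→Framing→RoughElec→Insulate = 5+8+7+3+4 = 27 ⇒ 27 days.
Dropping Windows→RoughElec doesn't change RoughElec's earliest start (20); another predecessor still binds.
New critical path: Permits→Foundation→Framing→RoughElec→Insulate = 5+8+7+3+4 = 27 ⇒ 27 days.

27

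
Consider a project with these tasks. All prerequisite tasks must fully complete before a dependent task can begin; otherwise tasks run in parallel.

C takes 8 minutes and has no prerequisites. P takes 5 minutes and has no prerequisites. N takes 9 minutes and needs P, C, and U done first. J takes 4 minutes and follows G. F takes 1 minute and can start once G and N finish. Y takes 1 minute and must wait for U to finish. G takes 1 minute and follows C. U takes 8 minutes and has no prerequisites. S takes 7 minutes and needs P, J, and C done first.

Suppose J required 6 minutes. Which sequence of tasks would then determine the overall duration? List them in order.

As given, the longest chain is C→G→J→S = 8+1+4+7 = 20, so the finish is 20 minutes.
J is on the critical path; changing it to 6 makes that path 22 minutes.
No other chain overtakes it, so the finish is 22 minutes.

C, G, J, S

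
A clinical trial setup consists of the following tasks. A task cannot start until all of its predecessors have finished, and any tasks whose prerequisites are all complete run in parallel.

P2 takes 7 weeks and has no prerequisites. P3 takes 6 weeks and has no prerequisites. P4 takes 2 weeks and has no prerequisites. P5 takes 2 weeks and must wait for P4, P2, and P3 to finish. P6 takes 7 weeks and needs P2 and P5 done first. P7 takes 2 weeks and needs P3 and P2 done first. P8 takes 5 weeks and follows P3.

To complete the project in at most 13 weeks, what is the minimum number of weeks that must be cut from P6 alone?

Current finish: 16 weeks; target: 13.
P6 is on every critical path, so each week cut from P6 cuts the finish by one (this holds down to a finish of 11).
Need 16 − 13 = 3 weeks off P6 → P6 becomes 4 weeks, finish becomes 13.

3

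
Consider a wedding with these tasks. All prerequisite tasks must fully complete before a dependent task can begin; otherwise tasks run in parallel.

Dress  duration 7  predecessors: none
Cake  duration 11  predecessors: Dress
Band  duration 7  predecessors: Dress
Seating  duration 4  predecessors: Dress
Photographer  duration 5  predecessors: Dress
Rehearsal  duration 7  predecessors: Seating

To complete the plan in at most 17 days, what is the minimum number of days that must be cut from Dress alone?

1

Current finish: 18 days; target: 17.
Dress is on every critical path, so each day cut from Dress cuts the finish by one (this holds down to a finish of 12).
Need 18 − 17 = 1 day off Dress → Dress becomes 6 days, finish becomes 17.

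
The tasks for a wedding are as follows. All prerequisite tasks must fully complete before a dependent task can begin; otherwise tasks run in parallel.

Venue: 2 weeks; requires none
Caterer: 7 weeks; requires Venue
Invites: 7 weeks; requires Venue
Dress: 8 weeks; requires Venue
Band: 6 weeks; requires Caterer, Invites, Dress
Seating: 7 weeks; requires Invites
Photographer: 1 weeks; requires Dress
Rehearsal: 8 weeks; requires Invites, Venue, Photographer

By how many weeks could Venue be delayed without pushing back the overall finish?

The longest chain is Venue→Dress→Photographer→Rehearsal = 2+8+1+8 = 19; overall finish 19 weeks.
Venue finishes as early as 2 and must finish by 2.
Float = 19 − 19 = 0.

0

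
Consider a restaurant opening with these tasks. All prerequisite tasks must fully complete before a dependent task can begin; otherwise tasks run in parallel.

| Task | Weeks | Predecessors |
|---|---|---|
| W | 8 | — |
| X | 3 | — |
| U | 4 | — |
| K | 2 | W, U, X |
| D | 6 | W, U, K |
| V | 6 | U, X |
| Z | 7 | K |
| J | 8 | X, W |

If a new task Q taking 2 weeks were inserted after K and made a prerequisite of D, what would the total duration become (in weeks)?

18

Originally the job takes 17 weeks.
With Q inserted, D now waits for max(W, U, K, Q).
New critical path: W→K→Q→D = 8+2+2+6 = 18 ⇒ 18 weeks.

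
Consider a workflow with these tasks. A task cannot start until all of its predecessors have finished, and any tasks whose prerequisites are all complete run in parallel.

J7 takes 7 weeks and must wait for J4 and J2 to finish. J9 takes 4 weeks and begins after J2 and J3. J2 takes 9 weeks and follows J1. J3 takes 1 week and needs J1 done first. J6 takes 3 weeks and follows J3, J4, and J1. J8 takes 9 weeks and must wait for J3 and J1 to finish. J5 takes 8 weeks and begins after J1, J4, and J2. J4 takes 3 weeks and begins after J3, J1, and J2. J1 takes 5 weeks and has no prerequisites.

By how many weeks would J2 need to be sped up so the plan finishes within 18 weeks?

Current finish: 25 weeks; target: 18.
J2 is on every critical path, so each week cut from J2 cuts the finish by one (this holds down to a finish of 17).
Need 25 − 18 = 7 weeks off J2 → J2 becomes 2 weeks, finish becomes 18.

7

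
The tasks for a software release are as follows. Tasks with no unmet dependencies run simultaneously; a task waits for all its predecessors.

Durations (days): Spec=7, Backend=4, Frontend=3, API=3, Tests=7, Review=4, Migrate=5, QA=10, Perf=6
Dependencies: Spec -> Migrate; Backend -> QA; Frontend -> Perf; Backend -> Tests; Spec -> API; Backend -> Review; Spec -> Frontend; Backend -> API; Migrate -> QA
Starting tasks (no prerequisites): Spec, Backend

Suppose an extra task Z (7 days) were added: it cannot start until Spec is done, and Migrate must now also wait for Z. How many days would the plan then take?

Originally the plan takes 22 days.
With Z inserted, Migrate now waits for max(Spec, Z).
New critical path: Spec→Z→Migrate→QA = 7+7+5+10 = 29 ⇒ 29 days.

29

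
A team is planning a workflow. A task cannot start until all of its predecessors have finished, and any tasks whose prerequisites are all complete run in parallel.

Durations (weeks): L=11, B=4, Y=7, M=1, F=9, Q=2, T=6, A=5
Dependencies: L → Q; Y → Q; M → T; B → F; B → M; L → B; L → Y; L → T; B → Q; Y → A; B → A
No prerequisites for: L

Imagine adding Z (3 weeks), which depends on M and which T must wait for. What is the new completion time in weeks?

Originally the project takes 24 weeks.
With Z inserted, T now waits for max(M, L, Z).
New critical path: L→B→M→Z→T = 11+4+1+3+6 = 25 ⇒ 25 weeks.

25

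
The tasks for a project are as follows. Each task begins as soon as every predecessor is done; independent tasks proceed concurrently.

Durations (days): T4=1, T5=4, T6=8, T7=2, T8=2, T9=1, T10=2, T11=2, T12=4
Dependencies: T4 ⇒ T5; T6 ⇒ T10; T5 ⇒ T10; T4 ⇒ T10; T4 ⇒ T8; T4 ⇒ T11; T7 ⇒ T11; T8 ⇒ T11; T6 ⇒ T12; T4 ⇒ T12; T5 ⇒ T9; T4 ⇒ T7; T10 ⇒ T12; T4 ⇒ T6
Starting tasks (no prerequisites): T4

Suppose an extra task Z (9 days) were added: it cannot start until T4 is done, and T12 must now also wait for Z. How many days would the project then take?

15

Originally the project takes 15 days.
With Z inserted, T12 now waits for max(T4, T6, T10, Z).
New critical path: T4→T6→T10→T12 = 1+8+2+4 = 15 ⇒ 15 days.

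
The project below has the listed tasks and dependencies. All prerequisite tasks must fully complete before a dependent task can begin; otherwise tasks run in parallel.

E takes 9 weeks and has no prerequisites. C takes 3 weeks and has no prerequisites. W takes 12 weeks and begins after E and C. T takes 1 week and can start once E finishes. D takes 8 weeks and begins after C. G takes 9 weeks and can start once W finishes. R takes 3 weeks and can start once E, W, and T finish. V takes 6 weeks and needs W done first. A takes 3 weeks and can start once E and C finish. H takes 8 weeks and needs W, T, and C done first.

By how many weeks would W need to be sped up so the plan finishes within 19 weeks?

11

Current finish: 30 weeks; target: 19.
W is on every critical path, so each week cut from W cuts the finish by one (this holds down to a finish of 19).
Need 30 − 19 = 11 weeks off W → W becomes 1 week, finish becomes 19.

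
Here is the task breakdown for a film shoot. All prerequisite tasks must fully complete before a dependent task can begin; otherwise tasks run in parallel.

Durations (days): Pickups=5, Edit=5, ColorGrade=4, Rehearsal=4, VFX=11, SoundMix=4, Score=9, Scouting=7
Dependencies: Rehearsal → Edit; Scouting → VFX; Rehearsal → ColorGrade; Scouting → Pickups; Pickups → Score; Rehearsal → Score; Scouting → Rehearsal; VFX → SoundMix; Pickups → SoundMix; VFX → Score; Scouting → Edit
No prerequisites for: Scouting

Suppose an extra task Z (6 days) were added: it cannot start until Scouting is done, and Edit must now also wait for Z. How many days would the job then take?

Originally the job takes 27 days.
With Z inserted, Edit now waits for max(Scouting, Rehearsal, Z).
New critical path: Scouting→VFX→Score = 7+11+9 = 27 ⇒ 27 days.

27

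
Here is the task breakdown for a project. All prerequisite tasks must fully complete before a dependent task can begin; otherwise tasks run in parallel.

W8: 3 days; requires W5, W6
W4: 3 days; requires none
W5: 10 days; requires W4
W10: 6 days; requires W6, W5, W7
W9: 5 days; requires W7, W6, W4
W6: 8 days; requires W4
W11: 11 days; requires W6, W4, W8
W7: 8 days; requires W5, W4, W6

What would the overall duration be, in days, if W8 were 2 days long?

Critical path before the change: W4→W5→W8→W11 = 3+10+3+11 = 27 giving 27 days.
W8 is on the critical path; changing it to 2 makes that path 26 days.
Now W4→W5→W7→W10 = 3+10+8+6 = 27 is longest, so the finish becomes 27 days.

27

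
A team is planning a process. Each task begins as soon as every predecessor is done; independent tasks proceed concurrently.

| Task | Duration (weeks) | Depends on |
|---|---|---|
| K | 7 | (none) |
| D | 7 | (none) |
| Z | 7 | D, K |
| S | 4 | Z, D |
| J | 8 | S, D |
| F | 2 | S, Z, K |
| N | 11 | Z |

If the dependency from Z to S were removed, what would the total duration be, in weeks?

25

Original critical path: K→Z→S→J = 7+7+4+8 = 26 ⇒ 26 weeks.
Without Z→S, S's earliest start moves from 14 to 7.
The longest chain is now K→Z→N = 7+7+11 = 25, so the schedule takes 25 weeks.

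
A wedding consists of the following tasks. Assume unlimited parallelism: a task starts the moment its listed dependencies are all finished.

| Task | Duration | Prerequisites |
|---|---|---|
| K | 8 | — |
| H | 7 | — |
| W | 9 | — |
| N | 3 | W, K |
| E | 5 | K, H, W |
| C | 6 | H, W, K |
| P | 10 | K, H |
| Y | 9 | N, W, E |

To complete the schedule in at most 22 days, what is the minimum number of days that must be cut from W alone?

Current finish: 23 days; target: 22.
W is on every critical path, so each day cut from W cuts the finish by one (this holds down to a finish of 22).
Need 23 − 22 = 1 day off W → W becomes 8 days, finish becomes 22.

1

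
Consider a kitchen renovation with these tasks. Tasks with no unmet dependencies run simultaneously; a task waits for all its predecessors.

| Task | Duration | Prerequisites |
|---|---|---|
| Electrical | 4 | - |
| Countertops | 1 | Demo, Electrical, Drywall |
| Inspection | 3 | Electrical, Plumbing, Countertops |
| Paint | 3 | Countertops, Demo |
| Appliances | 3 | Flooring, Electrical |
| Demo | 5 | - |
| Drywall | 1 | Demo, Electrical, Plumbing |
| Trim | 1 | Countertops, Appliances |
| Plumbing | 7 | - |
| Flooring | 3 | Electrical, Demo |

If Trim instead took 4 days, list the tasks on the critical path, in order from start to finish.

Actual critical path: Demo→Flooring→Appliances→Trim = 5+3+3+1 = 12 ⇒ 12 days.
Trim is on the critical path; changing it to 4 makes that path 15 days.
That remains the longest chain; total 15 days.

Demo, Flooring, Appliances, Trim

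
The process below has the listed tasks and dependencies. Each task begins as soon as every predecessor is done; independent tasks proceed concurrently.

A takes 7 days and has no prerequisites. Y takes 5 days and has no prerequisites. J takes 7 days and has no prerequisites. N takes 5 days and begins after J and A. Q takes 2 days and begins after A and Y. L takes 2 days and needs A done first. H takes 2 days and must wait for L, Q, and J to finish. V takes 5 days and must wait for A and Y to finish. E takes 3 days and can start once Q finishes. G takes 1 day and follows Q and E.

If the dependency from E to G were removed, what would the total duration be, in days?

Before: longest chain A→Q→E→G = 7+2+3+1 = 13, finish 13.
Without E→G, G's earliest start moves from 12 to 9.
New critical path: A→N = 7+5 = 12 ⇒ 12 days.

12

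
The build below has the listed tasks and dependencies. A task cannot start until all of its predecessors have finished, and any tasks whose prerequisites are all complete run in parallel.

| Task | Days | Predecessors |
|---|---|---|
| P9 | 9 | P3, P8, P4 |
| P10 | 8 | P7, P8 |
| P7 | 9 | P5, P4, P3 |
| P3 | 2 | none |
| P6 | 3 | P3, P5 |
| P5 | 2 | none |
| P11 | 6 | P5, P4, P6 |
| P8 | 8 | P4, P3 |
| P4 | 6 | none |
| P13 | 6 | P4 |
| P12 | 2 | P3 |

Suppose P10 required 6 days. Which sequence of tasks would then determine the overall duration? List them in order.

P4, P8, P9

Actual critical path: P4→P7→P10 = 6+9+8 = 23 ⇒ 23 days.
P10 lies on that path, so at 6 days the path becomes 21 days.
The binding chain switches to P4→P8→P9 = 6+8+9 = 23; finish 23 days.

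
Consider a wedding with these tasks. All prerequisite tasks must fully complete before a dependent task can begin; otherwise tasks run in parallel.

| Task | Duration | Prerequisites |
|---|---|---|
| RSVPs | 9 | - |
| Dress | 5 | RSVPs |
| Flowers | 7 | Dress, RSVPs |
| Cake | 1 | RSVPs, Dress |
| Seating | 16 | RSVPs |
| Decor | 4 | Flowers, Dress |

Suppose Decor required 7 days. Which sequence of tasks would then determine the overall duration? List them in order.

As given, the longest chain is RSVPs→Dress→Flowers→Decor = 9+5+7+4 = 25, so the finish is 25 days.
Since Decor is critical, the +3 change carries straight to that chain (now 28 days).
The critical path is still RSVPs→Dress→Flowers→Decor; finish is now 28 days.

RSVPs, Dress, Flowers, Decor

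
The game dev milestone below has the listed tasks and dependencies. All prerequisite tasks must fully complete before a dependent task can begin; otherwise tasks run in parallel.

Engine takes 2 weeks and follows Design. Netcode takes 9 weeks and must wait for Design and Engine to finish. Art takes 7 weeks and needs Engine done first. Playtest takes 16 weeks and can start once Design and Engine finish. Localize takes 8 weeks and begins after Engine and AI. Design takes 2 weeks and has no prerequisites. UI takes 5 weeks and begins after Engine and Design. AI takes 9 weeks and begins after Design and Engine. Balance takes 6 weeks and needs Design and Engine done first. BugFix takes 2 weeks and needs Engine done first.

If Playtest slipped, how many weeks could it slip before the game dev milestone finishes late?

1

Critical path: Design→Engine→AI→Localize = 2+2+9+8 = 21, so the finish is 21 weeks.
Longest path through Playtest: 20 weeks (earliest finish 20, latest finish 21).
So Playtest can slip 21 − 20 = 1 week.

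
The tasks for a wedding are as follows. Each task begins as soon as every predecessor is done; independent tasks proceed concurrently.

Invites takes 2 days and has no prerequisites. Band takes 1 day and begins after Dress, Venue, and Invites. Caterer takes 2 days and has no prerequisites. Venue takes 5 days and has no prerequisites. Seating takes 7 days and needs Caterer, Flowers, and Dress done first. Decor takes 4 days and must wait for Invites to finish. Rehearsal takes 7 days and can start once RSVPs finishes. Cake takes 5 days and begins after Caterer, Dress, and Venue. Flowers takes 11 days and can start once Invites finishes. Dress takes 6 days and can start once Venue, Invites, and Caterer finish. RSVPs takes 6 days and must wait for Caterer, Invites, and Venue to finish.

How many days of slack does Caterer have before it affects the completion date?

5

Invites→Flowers→Seating = 2+11+7 = 20 sets the makespan at 20 days.
Caterer finishes as early as 2 and must finish by 7.
Float = 20 − 15 = 5.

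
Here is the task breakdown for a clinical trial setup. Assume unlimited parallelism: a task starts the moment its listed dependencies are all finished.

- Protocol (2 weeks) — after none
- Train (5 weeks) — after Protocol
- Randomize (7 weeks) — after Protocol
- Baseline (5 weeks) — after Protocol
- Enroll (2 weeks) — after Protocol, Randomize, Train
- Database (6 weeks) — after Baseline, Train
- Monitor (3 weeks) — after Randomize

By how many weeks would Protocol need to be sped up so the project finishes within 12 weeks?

Current finish: 13 weeks; target: 12.
Protocol is on every critical path, so each week cut from Protocol cuts the finish by one (this holds down to a finish of 12).
Need 13 − 12 = 1 week off Protocol → Protocol becomes 1 week, finish becomes 12.

1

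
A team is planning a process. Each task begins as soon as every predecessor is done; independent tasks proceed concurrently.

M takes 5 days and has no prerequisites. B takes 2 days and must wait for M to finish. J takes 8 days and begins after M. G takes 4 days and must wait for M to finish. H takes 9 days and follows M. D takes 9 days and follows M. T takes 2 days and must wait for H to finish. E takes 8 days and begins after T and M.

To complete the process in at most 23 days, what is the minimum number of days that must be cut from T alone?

1

Current finish: 24 days; target: 23.
T is on every critical path, so each day cut from T cuts the finish by one (this holds down to a finish of 23).
Need 24 − 23 = 1 day off T → T becomes 1 day, finish becomes 23.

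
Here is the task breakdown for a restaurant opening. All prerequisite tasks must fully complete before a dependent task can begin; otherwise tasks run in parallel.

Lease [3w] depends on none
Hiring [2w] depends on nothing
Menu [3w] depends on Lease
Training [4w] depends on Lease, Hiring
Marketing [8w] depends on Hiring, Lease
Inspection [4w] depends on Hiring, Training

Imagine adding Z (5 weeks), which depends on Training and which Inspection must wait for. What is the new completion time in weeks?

Originally the schedule takes 11 weeks.
With Z inserted, Inspection now waits for max(Hiring, Training, Z).
New critical path: Lease→Training→Z→Inspection = 3+4+5+4 = 16 ⇒ 16 weeks.

16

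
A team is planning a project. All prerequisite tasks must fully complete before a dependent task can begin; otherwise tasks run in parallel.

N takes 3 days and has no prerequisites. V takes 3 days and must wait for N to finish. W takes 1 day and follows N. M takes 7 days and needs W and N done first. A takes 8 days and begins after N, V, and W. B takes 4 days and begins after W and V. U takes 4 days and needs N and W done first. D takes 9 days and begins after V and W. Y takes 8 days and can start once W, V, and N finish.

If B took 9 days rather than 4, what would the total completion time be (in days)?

15

Baseline: N→V→D = 3+3+9 = 15 → 15 days.
B is off the critical path — its longest chain is 10 days, giving 5 of slack.
The binding chain switches to N→V→B = 3+3+9 = 15; finish 15 days.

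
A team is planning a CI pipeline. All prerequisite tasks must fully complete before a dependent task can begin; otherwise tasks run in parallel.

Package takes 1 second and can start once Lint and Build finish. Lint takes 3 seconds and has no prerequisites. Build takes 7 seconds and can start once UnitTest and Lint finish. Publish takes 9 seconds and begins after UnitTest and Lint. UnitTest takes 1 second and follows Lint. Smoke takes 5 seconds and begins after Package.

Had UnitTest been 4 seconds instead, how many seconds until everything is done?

As given, the longest chain is Lint→UnitTest→Build→Package→Smoke = 3+1+7+1+5 = 17, so the finish is 17 seconds.
Since UnitTest is critical, the +3 change carries straight to that chain (now 20 seconds).
No other chain overtakes it, so the finish is 20 seconds.

20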